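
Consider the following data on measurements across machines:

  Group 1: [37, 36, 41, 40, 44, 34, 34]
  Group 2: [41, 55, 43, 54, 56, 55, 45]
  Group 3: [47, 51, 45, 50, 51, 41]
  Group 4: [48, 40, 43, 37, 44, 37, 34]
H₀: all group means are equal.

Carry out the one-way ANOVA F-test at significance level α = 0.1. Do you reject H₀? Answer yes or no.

Group means [38.00, 49.86, 47.50, 40.43], grand mean 43.815
SSB = Σnᵢ(x̄ᵢ−x̄)² = 654.003; SSW = ΣΣ(x−x̄ᵢ)² = 564.071
MSB = 654.003/3 = 218.0009; MSW = 564.071/23 = 24.5248
F = MSB/MSW = 8.8890
df = (3, 23)
p-value (upper-tail) = 0.00043
At α=0.1: p < α → reject H₀

reject H₀: yes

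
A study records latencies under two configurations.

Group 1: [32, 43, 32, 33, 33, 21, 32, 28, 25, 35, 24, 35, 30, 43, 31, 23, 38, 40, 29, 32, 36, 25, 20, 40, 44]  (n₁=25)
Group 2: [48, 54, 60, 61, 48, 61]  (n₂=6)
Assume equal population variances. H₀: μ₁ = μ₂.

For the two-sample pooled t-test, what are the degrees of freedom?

df = n₁ + n₂ − 2 = 25 + 6 − 2 = 29

degrees of freedom = 29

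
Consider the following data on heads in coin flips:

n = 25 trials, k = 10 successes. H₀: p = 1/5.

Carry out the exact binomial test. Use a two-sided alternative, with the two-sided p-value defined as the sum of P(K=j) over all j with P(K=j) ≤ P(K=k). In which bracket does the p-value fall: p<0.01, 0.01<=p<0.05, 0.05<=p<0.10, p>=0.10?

p-value bracket: 0.01<=p<0.05

Exact binomial: n=25, k=10, p₀=1/5=0.2000
P(X=j) = C(n,j)·p₀^j·(1−p₀)^(n−j); p = Σ P(X=j) over j with P(X=j) ≤ P(X=10)
p-value (two-sided) = 0.02111
→ bracket: 0.01<=p<0.05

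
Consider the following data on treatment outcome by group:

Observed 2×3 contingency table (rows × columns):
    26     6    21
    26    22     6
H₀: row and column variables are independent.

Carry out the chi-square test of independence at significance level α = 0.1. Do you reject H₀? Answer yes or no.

reject H₀: yes

Row totals [53, 54], col totals [52, 28, 27], n=107
χ² = (26−25.76)²/25.76 + (6−13.87)²/13.87 + (21−13.37)²/13.37 + (26−26.24)²/26.24 + (22−14.13)²/14.13 + (6−13.63)²/13.63 = 17.4684
df = 2
p-value (upper-tail) = 0.00016
At α=0.1: p < α → reject H₀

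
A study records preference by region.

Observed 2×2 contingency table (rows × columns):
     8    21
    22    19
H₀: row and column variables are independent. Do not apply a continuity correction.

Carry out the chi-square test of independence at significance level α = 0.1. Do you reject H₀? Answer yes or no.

reject H₀: yes

Row totals [29, 41], col totals [30, 40], n=70
χ² = (8−12.43)²/12.43 + (21−16.57)²/16.57 + (22−17.57)²/17.57 + (19−23.43)²/23.43 = 4.7147
df = 1
p-value (upper-tail) = 0.02990
At α=0.1: p < α → reject H₀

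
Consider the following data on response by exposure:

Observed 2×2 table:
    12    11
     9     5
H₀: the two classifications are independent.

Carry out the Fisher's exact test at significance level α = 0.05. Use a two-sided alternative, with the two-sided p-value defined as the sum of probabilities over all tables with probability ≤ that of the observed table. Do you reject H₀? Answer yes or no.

Margins: r₁=23, r₂=14, c₁=21, c₂=16, n=37
p_obs = C(23,12)·C(14,9)/C(37,21); sum pmf over tables with pmf ≤ p_obs
p-value (two-sided) = 0.51535
At α=0.05: p ≥ α → fail to reject H₀

reject H₀: no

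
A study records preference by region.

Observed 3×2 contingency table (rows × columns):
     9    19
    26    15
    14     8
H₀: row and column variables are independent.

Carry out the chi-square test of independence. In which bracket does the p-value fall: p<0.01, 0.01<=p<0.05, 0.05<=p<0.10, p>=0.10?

p-value bracket: 0.01<=p<0.05

Row totals [28, 41, 22], col totals [49, 42], n=91
χ² = (9−15.08)²/15.08 + (19−12.92)²/12.92 + (26−22.08)²/22.08 + (15−18.92)²/18.92 + (14−11.85)²/11.85 + (8−10.15)²/10.15 = 7.6659
df = 2
p-value (upper-tail) = 0.02165
→ bracket: 0.01<=p<0.05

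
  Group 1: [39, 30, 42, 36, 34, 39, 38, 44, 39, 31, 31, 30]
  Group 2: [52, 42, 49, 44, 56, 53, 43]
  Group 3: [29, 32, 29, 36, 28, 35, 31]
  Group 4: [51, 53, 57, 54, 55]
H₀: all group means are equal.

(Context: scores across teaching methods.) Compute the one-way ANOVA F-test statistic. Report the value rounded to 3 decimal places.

test statistic = 37.650

Group means [36.08, 48.43, 31.43, 54.00], grand mean 40.710
SSB = Σnᵢ(x̄ᵢ−x̄)² = 2160.042; SSW = ΣΣ(x−x̄ᵢ)² = 516.345
MSB = 2160.042/3 = 720.0140; MSW = 516.345/27 = 19.1239
F = MSB/MSW = 37.6500
df = (3, 27)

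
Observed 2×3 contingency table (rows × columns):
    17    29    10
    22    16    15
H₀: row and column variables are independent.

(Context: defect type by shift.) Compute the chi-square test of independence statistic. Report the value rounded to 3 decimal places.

test statistic = 5.318

Row totals [56, 53], col totals [39, 45, 25], n=109
χ² = (17−20.04)²/20.04 + (29−23.12)²/23.12 + (10−12.84)²/12.84 + (22−18.96)²/18.96 + (16−21.88)²/21.88 + (15−12.16)²/12.16 = 5.3180
df = 2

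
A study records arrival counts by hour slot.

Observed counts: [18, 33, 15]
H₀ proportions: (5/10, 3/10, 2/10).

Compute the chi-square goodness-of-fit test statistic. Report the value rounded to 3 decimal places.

test statistic = 15.864

n = 66; E_i = n·p_i = [33.00, 19.80, 13.20]
χ² = (18−33.00)²/33.00 + (33−19.80)²/19.80 + (15−13.20)²/13.20 = 15.8636
df = 2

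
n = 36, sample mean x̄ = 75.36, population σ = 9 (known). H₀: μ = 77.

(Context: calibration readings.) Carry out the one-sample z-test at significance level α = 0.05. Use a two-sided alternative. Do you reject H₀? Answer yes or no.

SE = σ/√n = 9/√36 = 1.5000
z = (x̄−μ₀)/SE = (75.36−77)/1.5000 = -1.0933
p-value (two-sided) = 0.27425
At α=0.05: p ≥ α → fail to reject H₀

reject H₀: no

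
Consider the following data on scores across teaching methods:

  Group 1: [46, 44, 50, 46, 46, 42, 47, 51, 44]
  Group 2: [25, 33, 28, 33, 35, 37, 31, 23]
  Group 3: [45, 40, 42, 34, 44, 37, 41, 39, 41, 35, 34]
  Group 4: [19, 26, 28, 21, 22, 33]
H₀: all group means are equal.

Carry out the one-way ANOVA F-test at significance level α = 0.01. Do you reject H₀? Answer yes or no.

reject H₀: yes

Group means [46.22, 30.62, 39.27, 24.83], grand mean 36.529
SSB = Σnᵢ(x̄ᵢ−x̄)² = 2028.025; SSW = ΣΣ(x−x̄ᵢ)² = 516.446
MSB = 2028.025/3 = 676.0083; MSW = 516.446/30 = 17.2149
F = MSB/MSW = 39.2689
df = (3, 30)
p-value (upper-tail) = 0.00000
At α=0.01: p < α → reject H₀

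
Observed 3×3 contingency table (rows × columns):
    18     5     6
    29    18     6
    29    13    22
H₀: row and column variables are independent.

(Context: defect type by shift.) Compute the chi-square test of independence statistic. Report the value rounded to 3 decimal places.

test statistic = 10.909

Row totals [29, 53, 64], col totals [76, 36, 34], n=146
χ² = (18−15.10)²/15.10 + (5−7.15)²/7.15 + (6−6.75)²/6.75 + (29−27.59)²/27.59 + (18−13.07)²/13.07 + (6−12.34)²/12.34 + (29−33.32)²/33.32 + (13−15.78)²/15.78 + (22−14.90)²/14.90 = 10.9092
df = 4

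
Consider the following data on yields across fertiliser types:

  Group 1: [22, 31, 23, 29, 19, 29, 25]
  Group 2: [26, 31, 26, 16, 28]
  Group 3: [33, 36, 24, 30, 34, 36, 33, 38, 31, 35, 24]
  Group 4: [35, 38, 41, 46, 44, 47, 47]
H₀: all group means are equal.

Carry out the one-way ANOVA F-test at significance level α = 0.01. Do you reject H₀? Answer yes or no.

Group means [25.43, 25.40, 32.18, 42.57], grand mean 31.900
SSB = Σnᵢ(x̄ᵢ−x̄)² = 1302.435; SSW = ΣΣ(x−x̄ᵢ)² = 592.265
MSB = 1302.435/3 = 434.1450; MSW = 592.265/26 = 22.7794
F = MSB/MSW = 19.0587
df = (3, 26)
p-value (upper-tail) = 0.00000
At α=0.01: p < α → reject H₀

reject H₀: yes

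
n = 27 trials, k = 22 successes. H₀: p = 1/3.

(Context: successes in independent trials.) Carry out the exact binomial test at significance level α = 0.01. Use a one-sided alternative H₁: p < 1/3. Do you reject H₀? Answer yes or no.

reject H₀: no

Exact binomial: n=27, k=22, p₀=1/3=0.3333
P(X≤22) from Σ C(n,i)·p₀^i·(1−p₀)^(n−i)
p-value (one-sided, H₁ less) = 1.00000
At α=0.01: p ≥ α → fail to reject H₀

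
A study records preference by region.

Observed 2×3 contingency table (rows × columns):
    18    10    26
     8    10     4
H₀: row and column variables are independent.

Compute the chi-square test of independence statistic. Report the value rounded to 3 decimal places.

test statistic = 7.908

Row totals [54, 22], col totals [26, 20, 30], n=76
χ² = (18−18.47)²/18.47 + (10−14.21)²/14.21 + (26−21.32)²/21.32 + (8−7.53)²/7.53 + (10−5.79)²/5.79 + (4−8.68)²/8.68 = 7.9077
df = 2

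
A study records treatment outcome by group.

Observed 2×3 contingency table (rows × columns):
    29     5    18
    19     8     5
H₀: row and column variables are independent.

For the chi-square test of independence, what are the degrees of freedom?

degrees of freedom = 2

df = (r−1)(c−1) = (2−1)·(3−1) = 2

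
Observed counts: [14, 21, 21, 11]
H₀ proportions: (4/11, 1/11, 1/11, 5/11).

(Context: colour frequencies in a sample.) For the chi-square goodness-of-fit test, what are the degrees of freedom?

df = k − 1 = 4 − 1 = 3

degrees of freedom = 3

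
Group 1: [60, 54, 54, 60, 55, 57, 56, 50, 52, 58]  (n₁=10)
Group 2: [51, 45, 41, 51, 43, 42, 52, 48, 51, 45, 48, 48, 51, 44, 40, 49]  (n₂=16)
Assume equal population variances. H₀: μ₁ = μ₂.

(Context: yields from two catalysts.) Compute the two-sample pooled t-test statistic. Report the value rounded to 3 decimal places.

test statistic = 5.836

x̄₁=55.600, s₁=3.273, n₁=10
x̄₂=46.812, s₂=3.987, n₂=16
s_p² = [9·3.273² + 15·3.987²]/24 = 13.9516
SE = √(s_p²·(1/10+1/16)) = 1.5057
t = (55.600−46.812)/1.5057 = 5.8362
df = 24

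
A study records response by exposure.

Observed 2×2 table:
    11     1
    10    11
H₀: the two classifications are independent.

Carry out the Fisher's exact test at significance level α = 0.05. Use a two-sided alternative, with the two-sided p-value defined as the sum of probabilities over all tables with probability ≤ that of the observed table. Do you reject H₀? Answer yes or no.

reject H₀: yes

Margins: r₁=12, r₂=21, c₁=21, c₂=12, n=33
p_obs = C(12,11)·C(21,10)/C(33,21); sum pmf over tables with pmf ≤ p_obs
p-value (two-sided) = 0.02197
At α=0.05: p < α → reject H₀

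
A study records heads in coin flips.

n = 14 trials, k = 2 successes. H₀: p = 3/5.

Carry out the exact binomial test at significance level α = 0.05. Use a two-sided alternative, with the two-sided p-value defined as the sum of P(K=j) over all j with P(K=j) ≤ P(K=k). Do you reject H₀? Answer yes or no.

reject H₀: yes

Exact binomial: n=14, k=2, p₀=3/5=0.6000
P(X=j) = C(n,j)·p₀^j·(1−p₀)^(n−j); p = Σ P(X=j) over j with P(X=j) ≤ P(X=2)
p-value (two-sided) = 0.00061
At α=0.05: p < α → reject H₀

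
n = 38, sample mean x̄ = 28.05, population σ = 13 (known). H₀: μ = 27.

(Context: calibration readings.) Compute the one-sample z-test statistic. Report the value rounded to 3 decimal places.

SE = σ/√n = 13/√38 = 2.1089
z = (x̄−μ₀)/SE = (28.05−27)/2.1089 = 0.4979

test statistic = 0.498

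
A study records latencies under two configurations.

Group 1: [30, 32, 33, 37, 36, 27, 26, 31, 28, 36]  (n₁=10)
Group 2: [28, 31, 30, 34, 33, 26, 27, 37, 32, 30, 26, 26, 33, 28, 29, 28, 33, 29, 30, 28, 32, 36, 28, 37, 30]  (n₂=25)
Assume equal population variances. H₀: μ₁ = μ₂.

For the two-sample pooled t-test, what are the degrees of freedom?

degrees of freedom = 33

df = n₁ + n₂ − 2 = 10 + 25 − 2 = 33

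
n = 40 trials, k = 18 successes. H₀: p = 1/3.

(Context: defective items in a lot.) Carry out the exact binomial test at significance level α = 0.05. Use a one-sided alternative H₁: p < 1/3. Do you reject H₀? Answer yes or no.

Exact binomial: n=40, k=18, p₀=1/3=0.3333
P(X≤18) from Σ C(n,i)·p₀^i·(1−p₀)^(n−i)
p-value (one-sided, H₁ less) = 0.95591
At α=0.05: p ≥ α → fail to reject H₀

reject H₀: no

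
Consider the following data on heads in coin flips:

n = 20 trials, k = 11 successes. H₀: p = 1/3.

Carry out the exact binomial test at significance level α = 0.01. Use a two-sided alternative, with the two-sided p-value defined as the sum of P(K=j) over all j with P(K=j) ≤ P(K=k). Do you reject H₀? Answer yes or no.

reject H₀: no

Exact binomial: n=20, k=11, p₀=1/3=0.3333
P(X=j) = C(n,j)·p₀^j·(1−p₀)^(n−j); p = Σ P(X=j) over j with P(X=j) ≤ P(X=11)
p-value (two-sided) = 0.05523
At α=0.01: p ≥ α → fail to reject H₀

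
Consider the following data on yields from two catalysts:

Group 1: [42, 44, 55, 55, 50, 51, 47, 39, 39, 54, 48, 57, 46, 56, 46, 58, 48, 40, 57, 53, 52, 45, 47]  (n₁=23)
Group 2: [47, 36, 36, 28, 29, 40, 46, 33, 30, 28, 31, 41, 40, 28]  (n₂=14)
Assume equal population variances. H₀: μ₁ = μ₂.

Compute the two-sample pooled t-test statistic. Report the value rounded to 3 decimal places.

test statistic = 6.555

x̄₁=49.087, s₁=5.969, n₁=23
x̄₂=35.214, s₂=6.682, n₂=14
s_p² = [22·5.969² + 13·6.682²]/35 = 38.9767
SE = √(s_p²·(1/23+1/14)) = 2.1163
t = (49.087−35.214)/2.1163 = 6.5552
df = 35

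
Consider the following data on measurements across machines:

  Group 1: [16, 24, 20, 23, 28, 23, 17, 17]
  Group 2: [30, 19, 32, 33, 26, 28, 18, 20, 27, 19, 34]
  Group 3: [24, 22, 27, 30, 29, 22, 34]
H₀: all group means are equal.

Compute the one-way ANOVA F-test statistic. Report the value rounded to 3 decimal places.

test statistic = 3.015

Group means [21.00, 26.00, 26.86], grand mean 24.692
SSB = Σnᵢ(x̄ᵢ−x̄)² = 160.681; SSW = ΣΣ(x−x̄ᵢ)² = 612.857
MSB = 160.681/2 = 80.3407; MSW = 612.857/23 = 26.6460
F = MSB/MSW = 3.0151
df = (2, 23)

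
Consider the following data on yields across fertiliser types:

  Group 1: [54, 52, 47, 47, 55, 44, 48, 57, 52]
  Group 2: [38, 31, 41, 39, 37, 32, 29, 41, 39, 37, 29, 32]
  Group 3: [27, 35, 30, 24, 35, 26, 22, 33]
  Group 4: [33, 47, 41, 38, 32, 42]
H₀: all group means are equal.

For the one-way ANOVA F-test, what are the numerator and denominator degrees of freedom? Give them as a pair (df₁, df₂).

degrees of freedom = [3, 31]

k = 4 groups, N = 35 total
df = (k−1, N−k) = (4−1, 35−4) = (3, 31)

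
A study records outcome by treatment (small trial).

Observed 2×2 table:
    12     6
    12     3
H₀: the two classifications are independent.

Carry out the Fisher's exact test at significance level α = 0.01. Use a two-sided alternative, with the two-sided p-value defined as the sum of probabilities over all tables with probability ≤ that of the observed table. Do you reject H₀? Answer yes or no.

reject H₀: no

Margins: r₁=18, r₂=15, c₁=24, c₂=9, n=33
p_obs = C(18,12)·C(15,12)/C(33,24); sum pmf over tables with pmf ≤ p_obs
p-value (two-sided) = 0.45849
At α=0.01: p ≥ α → fail to reject H₀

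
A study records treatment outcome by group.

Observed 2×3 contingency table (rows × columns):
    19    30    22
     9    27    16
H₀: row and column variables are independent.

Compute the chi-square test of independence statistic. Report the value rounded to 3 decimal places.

test statistic = 1.784

Row totals [71, 52], col totals [28, 57, 38], n=123
χ² = (19−16.16)²/16.16 + (30−32.90)²/32.90 + (22−21.93)²/21.93 + (9−11.84)²/11.84 + (27−24.10)²/24.10 + (16−16.07)²/16.07 = 1.7843
df = 2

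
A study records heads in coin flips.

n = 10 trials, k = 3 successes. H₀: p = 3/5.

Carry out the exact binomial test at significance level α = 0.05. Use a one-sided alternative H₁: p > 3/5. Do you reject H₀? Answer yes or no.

reject H₀: no

Exact binomial: n=10, k=3, p₀=3/5=0.6000
P(X≥3) from Σ C(n,i)·p₀^i·(1−p₀)^(n−i)
p-value (one-sided, H₁ greater) = 0.98771
At α=0.05: p ≥ α → fail to reject H₀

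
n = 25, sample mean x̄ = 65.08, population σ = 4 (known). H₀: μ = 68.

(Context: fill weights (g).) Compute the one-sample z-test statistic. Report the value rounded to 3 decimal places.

test statistic = -3.650

SE = σ/√n = 4/√25 = 0.8000
z = (x̄−μ₀)/SE = (65.08−68)/0.8000 = -3.6500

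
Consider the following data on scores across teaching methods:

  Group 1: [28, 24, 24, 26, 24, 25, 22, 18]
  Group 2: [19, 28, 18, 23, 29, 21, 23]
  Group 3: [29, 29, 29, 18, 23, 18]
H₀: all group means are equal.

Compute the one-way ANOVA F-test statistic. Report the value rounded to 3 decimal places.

test statistic = 0.174

Group means [23.88, 23.00, 24.33], grand mean 23.714
SSB = Σnᵢ(x̄ᵢ−x̄)² = 6.077; SSW = ΣΣ(x−x̄ᵢ)² = 314.208
MSB = 6.077/2 = 3.0387; MSW = 314.208/18 = 17.4560
F = MSB/MSW = 0.1741
df = (2, 18)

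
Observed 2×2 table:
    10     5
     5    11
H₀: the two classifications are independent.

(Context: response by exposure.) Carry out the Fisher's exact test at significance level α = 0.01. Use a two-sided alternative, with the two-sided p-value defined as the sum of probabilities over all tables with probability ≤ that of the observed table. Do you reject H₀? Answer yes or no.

reject H₀: no

Margins: r₁=15, r₂=16, c₁=15, c₂=16, n=31
p_obs = C(15,10)·C(16,5)/C(31,15); sum pmf over tables with pmf ≤ p_obs
p-value (two-sided) = 0.07560
At α=0.01: p ≥ α → fail to reject H₀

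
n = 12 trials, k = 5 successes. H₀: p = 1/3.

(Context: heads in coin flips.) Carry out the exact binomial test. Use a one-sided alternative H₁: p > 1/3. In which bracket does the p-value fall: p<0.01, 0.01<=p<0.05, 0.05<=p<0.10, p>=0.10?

p-value bracket: p>=0.10

Exact binomial: n=12, k=5, p₀=1/3=0.3333
P(X≥5) from Σ C(n,i)·p₀^i·(1−p₀)^(n−i)
p-value (one-sided, H₁ greater) = 0.36848
→ bracket: p>=0.10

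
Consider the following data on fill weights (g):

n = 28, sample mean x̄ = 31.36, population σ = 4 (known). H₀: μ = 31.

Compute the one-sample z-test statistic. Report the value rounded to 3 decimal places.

test statistic = 0.476

SE = σ/√n = 4/√28 = 0.7559
z = (x̄−μ₀)/SE = (31.36−31)/0.7559 = 0.4762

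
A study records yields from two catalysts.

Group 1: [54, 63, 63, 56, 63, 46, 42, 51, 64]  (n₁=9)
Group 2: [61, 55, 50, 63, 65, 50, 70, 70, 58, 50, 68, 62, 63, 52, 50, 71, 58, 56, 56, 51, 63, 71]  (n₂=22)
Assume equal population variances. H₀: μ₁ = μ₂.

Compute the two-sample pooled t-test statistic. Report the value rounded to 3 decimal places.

test statistic = -1.286

x̄₁=55.778, s₁=8.182, n₁=9
x̄₂=59.682, s₂=7.467, n₂=22
s_p² = [8·8.182² + 21·7.467²]/29 = 58.8389
SE = √(s_p²·(1/9+1/22)) = 3.0352
t = (55.778−59.682)/3.0352 = -1.2863
df = 29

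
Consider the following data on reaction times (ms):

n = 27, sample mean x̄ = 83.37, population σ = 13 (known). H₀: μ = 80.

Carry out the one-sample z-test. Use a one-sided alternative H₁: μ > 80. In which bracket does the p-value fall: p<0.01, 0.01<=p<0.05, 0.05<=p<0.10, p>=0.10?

SE = σ/√n = 13/√27 = 2.5019
z = (x̄−μ₀)/SE = (83.37−80)/2.5019 = 1.3470
p-value (one-sided, H₁ greater) = 0.08899
→ bracket: 0.05<=p<0.10

p-value bracket: 0.05<=p<0.10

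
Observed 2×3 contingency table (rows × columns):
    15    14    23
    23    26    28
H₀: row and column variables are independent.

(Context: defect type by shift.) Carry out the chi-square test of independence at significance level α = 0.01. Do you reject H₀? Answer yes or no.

Row totals [52, 77], col totals [38, 40, 51], n=129
χ² = (15−15.32)²/15.32 + (14−16.12)²/16.12 + (23−20.56)²/20.56 + (23−22.68)²/22.68 + (26−23.88)²/23.88 + (28−30.44)²/30.44 = 0.9657
df = 2
p-value (upper-tail) = 0.61702
At α=0.01: p ≥ α → fail to reject H₀

reject H₀: no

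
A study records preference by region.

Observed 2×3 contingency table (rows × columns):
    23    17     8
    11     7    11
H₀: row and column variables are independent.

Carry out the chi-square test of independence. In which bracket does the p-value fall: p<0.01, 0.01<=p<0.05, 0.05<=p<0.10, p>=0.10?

Row totals [48, 29], col totals [34, 24, 19], n=77
χ² = (23−21.19)²/21.19 + (17−14.96)²/14.96 + (8−11.84)²/11.84 + (11−12.81)²/12.81 + (7−9.04)²/9.04 + (11−7.16)²/7.16 = 4.4588
df = 2
p-value (upper-tail) = 0.10759
→ bracket: p>=0.10

p-value bracket: p>=0.10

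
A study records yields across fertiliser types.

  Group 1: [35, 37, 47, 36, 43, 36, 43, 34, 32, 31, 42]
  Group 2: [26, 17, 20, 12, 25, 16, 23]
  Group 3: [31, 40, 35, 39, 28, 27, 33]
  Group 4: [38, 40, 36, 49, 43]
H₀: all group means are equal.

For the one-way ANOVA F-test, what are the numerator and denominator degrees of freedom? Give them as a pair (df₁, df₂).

k = 4 groups, N = 30 total
df = (k−1, N−k) = (4−1, 30−4) = (3, 26)

degrees of freedom = [3, 26]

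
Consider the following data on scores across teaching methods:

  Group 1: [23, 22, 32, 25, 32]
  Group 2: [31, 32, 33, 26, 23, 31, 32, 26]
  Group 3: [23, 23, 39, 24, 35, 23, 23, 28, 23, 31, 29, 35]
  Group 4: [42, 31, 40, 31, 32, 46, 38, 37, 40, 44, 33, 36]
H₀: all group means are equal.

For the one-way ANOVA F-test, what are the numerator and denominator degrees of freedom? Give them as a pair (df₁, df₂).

k = 4 groups, N = 37 total
df = (k−1, N−k) = (4−1, 37−4) = (3, 33)

degrees of freedom = [3, 33]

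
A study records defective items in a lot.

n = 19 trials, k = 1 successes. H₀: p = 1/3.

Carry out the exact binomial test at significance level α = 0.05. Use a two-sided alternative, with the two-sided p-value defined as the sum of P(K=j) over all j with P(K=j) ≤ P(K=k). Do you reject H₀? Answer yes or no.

reject H₀: yes

Exact binomial: n=19, k=1, p₀=1/3=0.3333
P(X=j) = C(n,j)·p₀^j·(1−p₀)^(n−j); p = Σ P(X=j) over j with P(X=j) ≤ P(X=1)
p-value (two-sided) = 0.00661
At α=0.05: p < α → reject H₀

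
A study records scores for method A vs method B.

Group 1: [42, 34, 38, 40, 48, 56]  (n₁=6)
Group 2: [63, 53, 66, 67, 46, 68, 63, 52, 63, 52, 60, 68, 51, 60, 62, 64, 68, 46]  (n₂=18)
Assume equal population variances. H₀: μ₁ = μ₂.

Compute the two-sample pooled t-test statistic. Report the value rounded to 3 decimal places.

test statistic = -4.603

x̄₁=43.000, s₁=7.874, n₁=6
x̄₂=59.556, s₂=7.555, n₂=18
s_p² = [5·7.874² + 17·7.555²]/22 = 58.2020
SE = √(s_p²·(1/6+1/18)) = 3.5964
t = (43.000−59.556)/3.5964 = -4.6034
df = 22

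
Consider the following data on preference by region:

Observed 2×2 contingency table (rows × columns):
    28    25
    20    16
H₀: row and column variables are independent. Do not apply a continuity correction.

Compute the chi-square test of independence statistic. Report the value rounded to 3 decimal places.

test statistic = 0.064

Row totals [53, 36], col totals [48, 41], n=89
χ² = (28−28.58)²/28.58 + (25−24.42)²/24.42 + (20−19.42)²/19.42 + (16−16.58)²/16.58 = 0.0641
df = 1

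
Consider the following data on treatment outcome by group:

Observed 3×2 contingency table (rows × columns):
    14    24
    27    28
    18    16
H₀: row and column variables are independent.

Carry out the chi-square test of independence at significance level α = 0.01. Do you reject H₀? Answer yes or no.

reject H₀: no

Row totals [38, 55, 34], col totals [59, 68], n=127
χ² = (14−17.65)²/17.65 + (24−20.35)²/20.35 + (27−25.55)²/25.55 + (28−29.45)²/29.45 + (18−15.80)²/15.80 + (16−18.20)²/18.20 = 2.1404
df = 2
p-value (upper-tail) = 0.34295
At α=0.01: p ≥ α → fail to reject H₀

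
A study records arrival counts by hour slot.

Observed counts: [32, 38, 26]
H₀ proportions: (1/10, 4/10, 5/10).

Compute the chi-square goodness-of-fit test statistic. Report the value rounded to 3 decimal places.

n = 96; E_i = n·p_i = [9.60, 38.40, 48.00]
χ² = (32−9.60)²/9.60 + (38−38.40)²/38.40 + (26−48.00)²/48.00 = 62.3542
df = 2

test statistic = 62.354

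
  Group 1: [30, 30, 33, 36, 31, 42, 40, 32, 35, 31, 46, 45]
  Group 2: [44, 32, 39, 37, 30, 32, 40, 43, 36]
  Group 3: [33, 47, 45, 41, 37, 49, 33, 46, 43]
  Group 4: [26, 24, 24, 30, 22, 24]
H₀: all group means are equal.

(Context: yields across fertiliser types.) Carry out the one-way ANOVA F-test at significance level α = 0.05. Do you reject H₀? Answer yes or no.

Group means [35.92, 37.00, 41.56, 25.00], grand mean 35.778
SSB = Σnᵢ(x̄ᵢ−x̄)² = 1011.083; SSW = ΣΣ(x−x̄ᵢ)² = 903.139
MSB = 1011.083/3 = 337.0278; MSW = 903.139/32 = 28.2231
F = MSB/MSW = 11.9416
df = (3, 32)
p-value (upper-tail) = 0.00002
At α=0.05: p < α → reject H₀

reject H₀: yes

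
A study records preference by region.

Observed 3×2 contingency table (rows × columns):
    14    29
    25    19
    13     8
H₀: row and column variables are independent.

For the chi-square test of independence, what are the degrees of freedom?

degrees of freedom = 2

df = (r−1)(c−1) = (3−1)·(2−1) = 2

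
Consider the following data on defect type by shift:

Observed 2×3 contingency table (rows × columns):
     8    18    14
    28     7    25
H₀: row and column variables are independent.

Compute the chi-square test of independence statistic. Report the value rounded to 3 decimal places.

test statistic = 15.681

Row totals [40, 60], col totals [36, 25, 39], n=100
χ² = (8−14.40)²/14.40 + (18−10.00)²/10.00 + (14−15.60)²/15.60 + (28−21.60)²/21.60 + (7−15.00)²/15.00 + (25−23.40)²/23.40 = 15.6809
df = 2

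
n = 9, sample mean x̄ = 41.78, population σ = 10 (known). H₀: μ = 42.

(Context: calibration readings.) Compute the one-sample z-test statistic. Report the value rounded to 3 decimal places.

test statistic = -0.066

SE = σ/√n = 10/√9 = 3.3333
z = (x̄−μ₀)/SE = (41.78−42)/3.3333 = -0.0660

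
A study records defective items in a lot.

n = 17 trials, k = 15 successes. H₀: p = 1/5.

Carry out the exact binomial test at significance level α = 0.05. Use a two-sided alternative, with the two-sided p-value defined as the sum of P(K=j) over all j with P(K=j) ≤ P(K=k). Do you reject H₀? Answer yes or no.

reject H₀: yes

Exact binomial: n=17, k=15, p₀=1/5=0.2000
P(X=j) = C(n,j)·p₀^j·(1−p₀)^(n−j); p = Σ P(X=j) over j with P(X=j) ≤ P(X=15)
p-value (two-sided) = 0.00000
At α=0.05: p < α → reject H₀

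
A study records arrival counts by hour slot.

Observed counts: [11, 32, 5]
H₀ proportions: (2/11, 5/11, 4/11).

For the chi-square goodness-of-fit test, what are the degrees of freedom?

degrees of freedom = 2

df = k − 1 = 3 − 1 = 2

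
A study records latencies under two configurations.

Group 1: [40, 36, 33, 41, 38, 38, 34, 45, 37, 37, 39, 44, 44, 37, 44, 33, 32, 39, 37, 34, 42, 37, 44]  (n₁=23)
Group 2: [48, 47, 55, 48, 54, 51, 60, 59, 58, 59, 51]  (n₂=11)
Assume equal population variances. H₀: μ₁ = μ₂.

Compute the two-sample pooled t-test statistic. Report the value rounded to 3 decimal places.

x̄₁=38.478, s₁=3.964, n₁=23
x̄₂=53.636, s₂=4.905, n₂=11
s_p² = [22·3.964² + 10·4.905²]/32 = 18.3214
SE = √(s_p²·(1/23+1/11)) = 1.5691
t = (38.478−53.636)/1.5691 = -9.6602
df = 32

test statistic = -9.660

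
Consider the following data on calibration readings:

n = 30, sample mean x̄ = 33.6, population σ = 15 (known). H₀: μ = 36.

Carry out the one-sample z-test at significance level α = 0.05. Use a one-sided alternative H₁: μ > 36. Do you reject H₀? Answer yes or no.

reject H₀: no

SE = σ/√n = 15/√30 = 2.7386
z = (x̄−μ₀)/SE = (33.6−36)/2.7386 = -0.8764
p-value (one-sided, H₁ greater) = 0.80958
At α=0.05: p ≥ α → fail to reject H₀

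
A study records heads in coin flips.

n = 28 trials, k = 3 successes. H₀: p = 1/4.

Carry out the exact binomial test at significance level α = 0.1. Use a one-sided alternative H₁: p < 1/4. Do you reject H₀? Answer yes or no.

reject H₀: yes

Exact binomial: n=28, k=3, p₀=1/4=0.2500
P(X≤3) from Σ C(n,i)·p₀^i·(1−p₀)^(n−i)
p-value (one-sided, H₁ less) = 0.05514
At α=0.1: p < α → reject H₀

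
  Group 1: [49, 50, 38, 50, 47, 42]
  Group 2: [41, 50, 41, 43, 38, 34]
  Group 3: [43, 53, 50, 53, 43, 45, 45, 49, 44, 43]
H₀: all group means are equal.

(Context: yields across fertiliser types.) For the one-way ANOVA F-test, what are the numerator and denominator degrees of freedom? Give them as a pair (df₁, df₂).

degrees of freedom = [2, 19]

k = 3 groups, N = 22 total
df = (k−1, N−k) = (3−1, 22−3) = (2, 19)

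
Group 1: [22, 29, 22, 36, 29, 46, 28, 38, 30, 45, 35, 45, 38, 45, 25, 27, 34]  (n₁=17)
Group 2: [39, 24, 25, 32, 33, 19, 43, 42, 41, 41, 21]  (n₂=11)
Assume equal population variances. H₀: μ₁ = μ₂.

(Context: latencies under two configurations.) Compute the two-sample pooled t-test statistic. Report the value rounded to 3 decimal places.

test statistic = 0.314

x̄₁=33.765, s₁=8.151, n₁=17
x̄₂=32.727, s₂=9.111, n₂=11
s_p² = [16·8.151² + 10·9.111²]/26 = 72.8169
SE = √(s_p²·(1/17+1/11)) = 3.3020
t = (33.765−32.727)/3.3020 = 0.3142
df = 26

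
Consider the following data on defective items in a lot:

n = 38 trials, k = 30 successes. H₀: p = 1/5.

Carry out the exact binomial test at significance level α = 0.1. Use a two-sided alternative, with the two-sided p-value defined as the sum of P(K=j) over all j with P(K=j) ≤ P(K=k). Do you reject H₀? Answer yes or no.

reject H₀: yes

Exact binomial: n=38, k=30, p₀=1/5=0.2000
P(X=j) = C(n,j)·p₀^j·(1−p₀)^(n−j); p = Σ P(X=j) over j with P(X=j) ≤ P(X=30)
p-value (two-sided) = 0.00000
At α=0.1: p < α → reject H₀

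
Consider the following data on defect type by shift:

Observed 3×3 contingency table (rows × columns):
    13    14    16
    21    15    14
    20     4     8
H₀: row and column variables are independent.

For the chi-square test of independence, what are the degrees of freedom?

df = (r−1)(c−1) = (3−1)·(3−1) = 4

degrees of freedom = 4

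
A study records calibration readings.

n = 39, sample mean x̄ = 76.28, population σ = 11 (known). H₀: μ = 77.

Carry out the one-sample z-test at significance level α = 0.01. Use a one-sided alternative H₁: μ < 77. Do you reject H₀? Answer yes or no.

SE = σ/√n = 11/√39 = 1.7614
z = (x̄−μ₀)/SE = (76.28−77)/1.7614 = -0.4088
p-value (one-sided, H₁ less) = 0.34136
At α=0.01: p ≥ α → fail to reject H₀

reject H₀: no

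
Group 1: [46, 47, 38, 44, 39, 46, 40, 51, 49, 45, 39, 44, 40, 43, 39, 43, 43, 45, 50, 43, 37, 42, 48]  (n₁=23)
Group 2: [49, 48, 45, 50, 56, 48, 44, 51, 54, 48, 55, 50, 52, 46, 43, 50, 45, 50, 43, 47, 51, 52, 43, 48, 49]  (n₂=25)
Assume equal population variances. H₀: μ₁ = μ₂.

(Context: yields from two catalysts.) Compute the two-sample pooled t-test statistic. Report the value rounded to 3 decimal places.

x̄₁=43.522, s₁=3.930, n₁=23
x̄₂=48.680, s₂=3.648, n₂=25
s_p² = [22·3.930² + 24·3.648²]/46 = 14.3300
SE = √(s_p²·(1/23+1/25)) = 1.0937
t = (43.522−48.680)/1.0937 = -4.7162
df = 46

test statistic = -4.716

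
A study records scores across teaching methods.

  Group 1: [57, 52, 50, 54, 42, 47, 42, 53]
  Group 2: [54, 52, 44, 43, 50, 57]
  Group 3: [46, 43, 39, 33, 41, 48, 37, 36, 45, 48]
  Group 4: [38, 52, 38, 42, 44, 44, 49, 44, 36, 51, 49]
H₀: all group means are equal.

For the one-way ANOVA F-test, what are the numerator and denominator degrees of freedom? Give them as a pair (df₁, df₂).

k = 4 groups, N = 35 total
df = (k−1, N−k) = (4−1, 35−4) = (3, 31)

degrees of freedom = [3, 31]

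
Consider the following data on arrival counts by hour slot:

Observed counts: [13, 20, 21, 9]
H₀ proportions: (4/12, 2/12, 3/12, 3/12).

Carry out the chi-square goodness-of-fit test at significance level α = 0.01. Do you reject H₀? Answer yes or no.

reject H₀: yes

n = 63; E_i = n·p_i = [21.00, 10.50, 15.75, 15.75]
χ² = (13−21.00)²/21.00 + (20−10.50)²/10.50 + (21−15.75)²/15.75 + (9−15.75)²/15.75 = 16.2857
df = 3
p-value (upper-tail) = 0.00099
At α=0.01: p < α → reject H₀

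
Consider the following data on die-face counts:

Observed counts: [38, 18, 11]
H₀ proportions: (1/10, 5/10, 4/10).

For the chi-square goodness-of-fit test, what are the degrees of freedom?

df = k − 1 = 3 − 1 = 2

degrees of freedom = 2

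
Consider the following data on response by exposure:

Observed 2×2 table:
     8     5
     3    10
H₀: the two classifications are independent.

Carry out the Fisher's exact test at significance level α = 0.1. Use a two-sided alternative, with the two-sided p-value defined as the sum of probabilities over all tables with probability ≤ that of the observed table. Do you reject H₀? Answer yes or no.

reject H₀: no

Margins: r₁=13, r₂=13, c₁=11, c₂=15, n=26
p_obs = C(13,8)·C(13,3)/C(26,11); sum pmf over tables with pmf ≤ p_obs
p-value (two-sided) = 0.11070
At α=0.1: p ≥ α → fail to reject H₀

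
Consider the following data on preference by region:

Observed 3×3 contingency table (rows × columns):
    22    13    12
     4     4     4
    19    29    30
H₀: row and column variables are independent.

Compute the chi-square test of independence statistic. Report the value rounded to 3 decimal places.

Row totals [47, 12, 78], col totals [45, 46, 46], n=137
χ² = (22−15.44)²/15.44 + (13−15.78)²/15.78 + (12−15.78)²/15.78 + (4−3.94)²/3.94 + (4−4.03)²/4.03 + (4−4.03)²/4.03 + (19−25.62)²/25.62 + (29−26.19)²/26.19 + (30−26.19)²/26.19 = 6.7532
df = 4

test statistic = 6.753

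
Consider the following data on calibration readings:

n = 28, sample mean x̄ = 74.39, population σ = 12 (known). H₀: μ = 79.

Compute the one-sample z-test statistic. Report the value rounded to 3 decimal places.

SE = σ/√n = 12/√28 = 2.2678
z = (x̄−μ₀)/SE = (74.39−79)/2.2678 = -2.0328

test statistic = -2.033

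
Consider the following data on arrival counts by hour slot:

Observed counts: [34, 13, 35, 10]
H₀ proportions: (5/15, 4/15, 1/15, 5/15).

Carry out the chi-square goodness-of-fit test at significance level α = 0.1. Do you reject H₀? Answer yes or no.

reject H₀: yes

n = 92; E_i = n·p_i = [30.67, 24.53, 6.13, 30.67]
χ² = (34−30.67)²/30.67 + (13−24.53)²/24.53 + (35−6.13)²/6.13 + (10−30.67)²/30.67 = 155.5734
df = 3
p-value (upper-tail) = 0.00000
At α=0.1: p < α → reject H₀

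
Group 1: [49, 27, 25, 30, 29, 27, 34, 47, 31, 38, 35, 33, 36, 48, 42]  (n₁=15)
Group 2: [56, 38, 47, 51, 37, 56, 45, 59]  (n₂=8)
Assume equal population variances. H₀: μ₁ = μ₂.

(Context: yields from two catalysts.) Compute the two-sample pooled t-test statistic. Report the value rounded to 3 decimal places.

x̄₁=35.400, s₁=7.908, n₁=15
x̄₂=48.625, s₂=8.331, n₂=8
s_p² = [14·7.908² + 7·8.331²]/21 = 64.8321
SE = √(s_p²·(1/15+1/8)) = 3.5251
t = (35.400−48.625)/3.5251 = -3.7517
df = 21

test statistic = -3.752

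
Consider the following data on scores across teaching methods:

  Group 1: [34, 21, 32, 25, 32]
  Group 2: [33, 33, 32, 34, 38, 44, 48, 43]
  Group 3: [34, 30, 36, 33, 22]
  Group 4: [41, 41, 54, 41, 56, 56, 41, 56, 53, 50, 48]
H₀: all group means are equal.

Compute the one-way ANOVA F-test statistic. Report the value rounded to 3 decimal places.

test statistic = 16.672

Group means [28.80, 38.12, 31.00, 48.82], grand mean 39.345
SSB = Σnᵢ(x̄ᵢ−x̄)² = 1903.240; SSW = ΣΣ(x−x̄ᵢ)² = 951.311
MSB = 1903.240/3 = 634.4135; MSW = 951.311/25 = 38.0525
F = MSB/MSW = 16.6721
df = (3, 25)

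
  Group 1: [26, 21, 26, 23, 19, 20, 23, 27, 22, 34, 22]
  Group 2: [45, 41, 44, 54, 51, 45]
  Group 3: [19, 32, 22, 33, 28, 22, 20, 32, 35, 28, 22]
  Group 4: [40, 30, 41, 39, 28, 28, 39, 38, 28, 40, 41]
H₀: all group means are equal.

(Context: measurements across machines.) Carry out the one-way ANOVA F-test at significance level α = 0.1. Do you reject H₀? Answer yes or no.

reject H₀: yes

Group means [23.91, 46.67, 26.64, 35.64], grand mean 31.487
SSB = Σnᵢ(x̄ᵢ−x̄)² = 2462.410; SSW = ΣΣ(x−x̄ᵢ)² = 963.333
MSB = 2462.410/3 = 820.8034; MSW = 963.333/35 = 27.5238
F = MSB/MSW = 29.8216
df = (3, 35)
p-value (upper-tail) = 0.00000
At α=0.1: p < α → reject H₀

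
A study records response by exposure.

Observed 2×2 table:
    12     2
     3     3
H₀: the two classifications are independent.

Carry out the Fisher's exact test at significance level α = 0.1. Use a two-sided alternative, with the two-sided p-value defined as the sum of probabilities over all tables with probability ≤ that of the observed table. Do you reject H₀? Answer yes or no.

Margins: r₁=14, r₂=6, c₁=15, c₂=5, n=20
p_obs = C(14,12)·C(6,3)/C(20,15); sum pmf over tables with pmf ≤ p_obs
p-value (two-sided) = 0.13132
At α=0.1: p ≥ α → fail to reject H₀

reject H₀: no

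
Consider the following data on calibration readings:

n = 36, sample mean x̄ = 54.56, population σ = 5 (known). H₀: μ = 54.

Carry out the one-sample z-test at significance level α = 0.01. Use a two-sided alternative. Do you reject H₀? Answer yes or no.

SE = σ/√n = 5/√36 = 0.8333
z = (x̄−μ₀)/SE = (54.56−54)/0.8333 = 0.6720
p-value (two-sided) = 0.50158
At α=0.01: p ≥ α → fail to reject H₀

reject H₀: no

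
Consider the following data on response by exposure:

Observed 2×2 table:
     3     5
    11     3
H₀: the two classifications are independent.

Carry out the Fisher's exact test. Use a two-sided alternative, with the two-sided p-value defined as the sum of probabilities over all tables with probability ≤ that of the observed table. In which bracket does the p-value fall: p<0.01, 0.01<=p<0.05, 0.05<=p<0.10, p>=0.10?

Margins: r₁=8, r₂=14, c₁=14, c₂=8, n=22
p_obs = C(8,3)·C(14,11)/C(22,14); sum pmf over tables with pmf ≤ p_obs
p-value (two-sided) = 0.08146
→ bracket: 0.05<=p<0.10

p-value bracket: 0.05<=p<0.10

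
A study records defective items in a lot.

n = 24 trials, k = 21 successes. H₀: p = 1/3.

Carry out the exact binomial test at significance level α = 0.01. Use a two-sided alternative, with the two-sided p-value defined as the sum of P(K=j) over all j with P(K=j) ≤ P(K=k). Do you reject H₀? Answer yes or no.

reject H₀: yes

Exact binomial: n=24, k=21, p₀=1/3=0.3333
P(X=j) = C(n,j)·p₀^j·(1−p₀)^(n−j); p = Σ P(X=j) over j with P(X=j) ≤ P(X=21)
p-value (two-sided) = 0.00000
At α=0.01: p < α → reject H₀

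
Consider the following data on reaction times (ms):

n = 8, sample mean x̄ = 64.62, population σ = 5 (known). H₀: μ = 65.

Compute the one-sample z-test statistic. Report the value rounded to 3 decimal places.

test statistic = -0.215

SE = σ/√n = 5/√8 = 1.7678
z = (x̄−μ₀)/SE = (64.62−65)/1.7678 = -0.2150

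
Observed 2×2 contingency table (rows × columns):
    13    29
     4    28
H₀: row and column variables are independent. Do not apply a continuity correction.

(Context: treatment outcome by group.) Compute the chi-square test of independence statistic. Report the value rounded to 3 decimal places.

Row totals [42, 32], col totals [17, 57], n=74
χ² = (13−9.65)²/9.65 + (29−32.35)²/32.35 + (4−7.35)²/7.35 + (28−24.65)²/24.65 = 3.4947
df = 1

test statistic = 3.495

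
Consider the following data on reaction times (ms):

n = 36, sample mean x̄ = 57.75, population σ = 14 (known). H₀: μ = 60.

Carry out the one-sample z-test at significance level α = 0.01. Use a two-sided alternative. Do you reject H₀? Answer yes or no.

reject H₀: no

SE = σ/√n = 14/√36 = 2.3333
z = (x̄−μ₀)/SE = (57.75−60)/2.3333 = -0.9643
p-value (two-sided) = 0.33490
At α=0.01: p ≥ α → fail to reject H₀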